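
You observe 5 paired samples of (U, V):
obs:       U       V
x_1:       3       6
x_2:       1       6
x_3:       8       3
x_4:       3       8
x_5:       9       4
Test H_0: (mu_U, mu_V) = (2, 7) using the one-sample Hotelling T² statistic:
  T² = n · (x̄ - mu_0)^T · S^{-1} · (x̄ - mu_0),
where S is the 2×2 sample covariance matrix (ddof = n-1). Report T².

Step 1 — sample mean vector:
  mean(U) = (3 + 1 + 8 + 3 + 9) / 5 = 24/5 = 4.8
  mean(V) = (6 + 6 + 3 + 8 + 4) / 5 = 27/5 = 5.4
  x̄ = (4.8, 5.4),  deviation x̄ - mu_0 = (4.8, 5.4) - (2, 7) = (2.8, -1.6).

Step 2 — sample covariance matrix, S[i,j] = (1/(n-1)) · Σ_k (x_{k,i} - mean_i) · (x_{k,j} - mean_j), divisor n-1 = 4:
  S[U,U] = ((-1.8)·(-1.8) + (-3.8)·(-3.8) + (3.2)·(3.2) + (-1.8)·(-1.8) + (4.2)·(4.2)) / 4 = 48.8/4 = 12.2
  S[U,V] = ((-1.8)·(0.6) + (-3.8)·(0.6) + (3.2)·(-2.4) + (-1.8)·(2.6) + (4.2)·(-1.4)) / 4 = -21.6/4 = -5.4
  S[V,V] = ((0.6)·(0.6) + (0.6)·(0.6) + (-2.4)·(-2.4) + (2.6)·(2.6) + (-1.4)·(-1.4)) / 4 = 15.2/4 = 3.8
  S = [[12.2, -5.4],
 [-5.4, 3.8]].

Step 3 — invert S. det(S) = 12.2·3.8 - (-5.4)² = 17.2.
  S^{-1} = (1/det) · [[d, -b], [-b, a]] = [[0.2209, 0.314],
 [0.314, 0.7093]].

Step 4 — quadratic form (x̄ - mu_0)^T · S^{-1} · (x̄ - mu_0):
  S^{-1} · (x̄ - mu_0) = (0.1163, -0.2558),
  (x̄ - mu_0)^T · [...] = (2.8)·(0.1163) + (-1.6)·(-0.2558) = 0.7349.

Step 5 — scale by n: T² = 5 · 0.7349 = 3.6744.

T² ≈ 3.6744


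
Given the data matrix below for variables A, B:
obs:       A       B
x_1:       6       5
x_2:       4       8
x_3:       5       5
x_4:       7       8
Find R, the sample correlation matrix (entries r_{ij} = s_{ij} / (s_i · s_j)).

Step 1 — column means:
  mean(A) = (6 + 4 + 5 + 7) / 4 = 22/4 = 5.5
  mean(B) = (5 + 8 + 5 + 8) / 4 = 26/4 = 6.5

Step 2 — sample variances and covariances s[i,j] = (1/(n-1)) · Σ_k (x_{k,i} - mean_i) · (x_{k,j} - mean_j), with n-1 = 3:
  s[A,A] = ((0.5)·(0.5) + (-1.5)·(-1.5) + (-0.5)·(-0.5) + (1.5)·(1.5)) / 3 = 5/3 = 1.6667
  s[A,B] = ((0.5)·(-1.5) + (-1.5)·(1.5) + (-0.5)·(-1.5) + (1.5)·(1.5)) / 3 = 0/3 = 0
  s[B,B] = ((-1.5)·(-1.5) + (1.5)·(1.5) + (-1.5)·(-1.5) + (1.5)·(1.5)) / 3 = 9/3 = 3
  Sample standard deviations s_i = √(s[i,i]):
  s(A) = √(1.6667) = 1.291
  s(B) = √(3) = 1.7321

Step 3 — r_{ij} = s_{ij} / (s_i · s_j):
  r[A,A] = 1 (diagonal).
  r[A,B] = 0 / (1.291 · 1.7321) = 0 / 2.2361 = 0
  r[B,B] = 1 (diagonal).

R is symmetric with unit diagonal. Assembling:

R = [[1, 0],
 [0, 1]]


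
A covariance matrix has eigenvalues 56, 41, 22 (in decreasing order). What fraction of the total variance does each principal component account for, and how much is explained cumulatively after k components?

Step 1 — total variance = trace(Sigma) = Σ λ_i = 56 + 41 + 22 = 119.

Step 2 — fraction explained by component i = λ_i / Σ λ:
  PC1: 56/119 = 0.4706
  PC2: 41/119 = 0.3445
  PC3: 22/119 = 0.1849

Step 3 — cumulative fraction after k components = (λ_1 + ... + λ_k) / Σ λ:
  k = 1: 56/119 = 0.4706
  k = 2: (56 + 41)/119 = 97/119 = 0.8151
  k = 3: (56 + 41 + 22)/119 = 119/119 = 1

Summary (fraction, with percent):

explained: PC1 0.4706 (47.06%), PC2 0.3445 (34.45%), PC3 0.1849 (18.49%);  cumulative: 0.4706, 0.8151, 1


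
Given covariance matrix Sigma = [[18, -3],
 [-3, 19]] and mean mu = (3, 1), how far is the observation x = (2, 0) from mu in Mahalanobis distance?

Step 1 — centre the observation: (x - mu) = (-1, -1).

Step 2 — invert Sigma. det(Sigma) = 18·19 - (-3)² = 333.
  Sigma^{-1} = (1/det) · [[d, -b], [-b, a]] = [[0.0571, 0.009],
 [0.009, 0.0541]].

Step 3 — form the quadratic (x - mu)^T · Sigma^{-1} · (x - mu):
  Sigma^{-1} · (x - mu) = (-0.0661, -0.0631).
  (x - mu)^T · [Sigma^{-1} · (x - mu)] = (-1)·(-0.0661) + (-1)·(-0.0631) = 0.1291.

Step 4 — take square root: d = √(0.1291) ≈ 0.3593.

d(x, mu) = √(0.1291) ≈ 0.3593


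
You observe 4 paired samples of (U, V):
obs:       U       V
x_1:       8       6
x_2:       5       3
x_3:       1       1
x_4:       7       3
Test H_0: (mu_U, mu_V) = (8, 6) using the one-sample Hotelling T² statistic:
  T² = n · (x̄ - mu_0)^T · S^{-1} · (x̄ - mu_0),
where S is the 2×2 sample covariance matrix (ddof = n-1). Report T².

Step 1 — sample mean vector:
  mean(U) = (8 + 5 + 1 + 7) / 4 = 21/4 = 5.25
  mean(V) = (6 + 3 + 1 + 3) / 4 = 13/4 = 3.25
  x̄ = (5.25, 3.25),  deviation x̄ - mu_0 = (5.25, 3.25) - (8, 6) = (-2.75, -2.75).

Step 2 — sample covariance matrix, S[i,j] = (1/(n-1)) · Σ_k (x_{k,i} - mean_i) · (x_{k,j} - mean_j), divisor n-1 = 3:
  S[U,U] = ((2.75)·(2.75) + (-0.25)·(-0.25) + (-4.25)·(-4.25) + (1.75)·(1.75)) / 3 = 28.75/3 = 9.5833
  S[U,V] = ((2.75)·(2.75) + (-0.25)·(-0.25) + (-4.25)·(-2.25) + (1.75)·(-0.25)) / 3 = 16.75/3 = 5.5833
  S[V,V] = ((2.75)·(2.75) + (-0.25)·(-0.25) + (-2.25)·(-2.25) + (-0.25)·(-0.25)) / 3 = 12.75/3 = 4.25
  S = [[9.5833, 5.5833],
 [5.5833, 4.25]].

Step 3 — invert S. det(S) = 9.5833·4.25 - (5.5833)² = 9.5556.
  S^{-1} = (1/det) · [[d, -b], [-b, a]] = [[0.4448, -0.5843],
 [-0.5843, 1.0029]].

Step 4 — quadratic form (x̄ - mu_0)^T · S^{-1} · (x̄ - mu_0):
  S^{-1} · (x̄ - mu_0) = (0.3837, -1.1512),
  (x̄ - mu_0)^T · [...] = (-2.75)·(0.3837) + (-2.75)·(-1.1512) = 2.1105.

Step 5 — scale by n: T² = 4 · 2.1105 = 8.4419.

T² ≈ 8.4419


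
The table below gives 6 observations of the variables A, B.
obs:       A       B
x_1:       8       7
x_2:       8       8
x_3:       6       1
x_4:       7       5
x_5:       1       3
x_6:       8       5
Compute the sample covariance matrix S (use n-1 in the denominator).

Step 1 — column means:
  mean(A) = (8 + 8 + 6 + 7 + 1 + 8) / 6 = 38/6 = 6.3333
  mean(B) = (7 + 8 + 1 + 5 + 3 + 5) / 6 = 29/6 = 4.8333

Step 2 — sample covariance S[i,j] = (1/(n-1)) · Σ_k (x_{k,i} - mean_i) · (x_{k,j} - mean_j), with n-1 = 5.
  S[A,A] = ((1.6667)·(1.6667) + (1.6667)·(1.6667) + (-0.3333)·(-0.3333) + (0.6667)·(0.6667) + (-5.3333)·(-5.3333) + (1.6667)·(1.6667)) / 5 = 37.3333/5 = 7.4667
  S[A,B] = ((1.6667)·(2.1667) + (1.6667)·(3.1667) + (-0.3333)·(-3.8333) + (0.6667)·(0.1667) + (-5.3333)·(-1.8333) + (1.6667)·(0.1667)) / 5 = 20.3333/5 = 4.0667
  S[B,B] = ((2.1667)·(2.1667) + (3.1667)·(3.1667) + (-3.8333)·(-3.8333) + (0.1667)·(0.1667) + (-1.8333)·(-1.8333) + (0.1667)·(0.1667)) / 5 = 32.8333/5 = 6.5667

S is symmetric (S[j,i] = S[i,j]). Assembling:

S = [[7.4667, 4.0667],
 [4.0667, 6.5667]]


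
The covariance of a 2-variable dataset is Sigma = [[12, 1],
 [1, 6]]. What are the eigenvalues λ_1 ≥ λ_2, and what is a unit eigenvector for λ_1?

Step 1 — characteristic polynomial of 2×2 Sigma:
  det(Sigma - λI) = λ² - trace · λ + det = 0.
  trace = 12 + 6 = 18, det = 12·6 - (1)² = 71.
Step 2 — discriminant:
  Δ = trace² - 4·det = 324 - 284 = 40.
Step 3 — eigenvalues:
  λ = (trace ± √Δ)/2 = (18 ± 6.3246)/2,
  λ_1 = 12.1623,  λ_2 = 5.8377.

Step 4 — unit eigenvector for λ_1: solve (Sigma - λ_1 I)v = 0. First row:
  (12 - 12.1623)·v_x + (1)·v_y = 0, i.e. (-0.1623)·v_x + (1)·v_y = 0,
  so v ∝ (b, λ_1 - a) = (1, 0.1623) = u.
  ||u|| = √((1)² + (0.1623)²) = √(1.0263) ≈ 1.0131,
  v_1 = u/||u|| ≈ (0.9871, 0.1602) (||v_1|| = 1).

λ_1 = 12.1623,  λ_2 = 5.8377;  v_1 ≈ (0.9871, 0.1602)


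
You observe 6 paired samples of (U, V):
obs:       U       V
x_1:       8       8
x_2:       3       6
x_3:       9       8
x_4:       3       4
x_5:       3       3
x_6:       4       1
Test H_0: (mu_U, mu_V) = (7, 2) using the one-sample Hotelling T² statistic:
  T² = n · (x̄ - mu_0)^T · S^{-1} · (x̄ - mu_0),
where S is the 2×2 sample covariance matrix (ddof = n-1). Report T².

Step 1 — sample mean vector:
  mean(U) = (8 + 3 + 9 + 3 + 3 + 4) / 6 = 30/6 = 5
  mean(V) = (8 + 6 + 8 + 4 + 3 + 1) / 6 = 30/6 = 5
  x̄ = (5, 5),  deviation x̄ - mu_0 = (5, 5) - (7, 2) = (-2, 3).

Step 2 — sample covariance matrix, S[i,j] = (1/(n-1)) · Σ_k (x_{k,i} - mean_i) · (x_{k,j} - mean_j), divisor n-1 = 5:
  S[U,U] = ((3)·(3) + (-2)·(-2) + (4)·(4) + (-2)·(-2) + (-2)·(-2) + (-1)·(-1)) / 5 = 38/5 = 7.6
  S[U,V] = ((3)·(3) + (-2)·(1) + (4)·(3) + (-2)·(-1) + (-2)·(-2) + (-1)·(-4)) / 5 = 29/5 = 5.8
  S[V,V] = ((3)·(3) + (1)·(1) + (3)·(3) + (-1)·(-1) + (-2)·(-2) + (-4)·(-4)) / 5 = 40/5 = 8
  S = [[7.6, 5.8],
 [5.8, 8]].

Step 3 — invert S. det(S) = 7.6·8 - (5.8)² = 27.16.
  S^{-1} = (1/det) · [[d, -b], [-b, a]] = [[0.2946, -0.2135],
 [-0.2135, 0.2798]].

Step 4 — quadratic form (x̄ - mu_0)^T · S^{-1} · (x̄ - mu_0):
  S^{-1} · (x̄ - mu_0) = (-1.2297, 1.2666),
  (x̄ - mu_0)^T · [...] = (-2)·(-1.2297) + (3)·(1.2666) = 6.2592.

Step 5 — scale by n: T² = 6 · 6.2592 = 37.5552.

T² ≈ 37.5552


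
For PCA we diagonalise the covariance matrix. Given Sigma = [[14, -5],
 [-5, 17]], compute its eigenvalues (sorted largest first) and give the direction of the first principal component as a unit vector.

Step 1 — characteristic polynomial of 2×2 Sigma:
  det(Sigma - λI) = λ² - trace · λ + det = 0.
  trace = 14 + 17 = 31, det = 14·17 - (-5)² = 213.
Step 2 — discriminant:
  Δ = trace² - 4·det = 961 - 852 = 109.
Step 3 — eigenvalues:
  λ = (trace ± √Δ)/2 = (31 ± 10.4403)/2,
  λ_1 = 20.7202,  λ_2 = 10.2798.

Step 4 — unit eigenvector for λ_1: solve (Sigma - λ_1 I)v = 0. First row:
  (14 - 20.7202)·v_x + (-5)·v_y = 0, i.e. (-6.7202)·v_x + (-5)·v_y = 0,
  so v ∝ (b, λ_1 - a) = (-5, 6.7202); multiply by -1 so the first entry is positive: u = (5, -6.7202).
  ||u|| = √((5)² + (-6.7202)²) = √(70.1605) ≈ 8.3762,
  v_1 = u/||u|| ≈ (0.5969, -0.8023) (||v_1|| = 1).

λ_1 = 20.7202,  λ_2 = 10.2798;  v_1 ≈ (0.5969, -0.8023)


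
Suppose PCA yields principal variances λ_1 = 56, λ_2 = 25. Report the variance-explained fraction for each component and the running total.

Step 1 — total variance = trace(Sigma) = Σ λ_i = 56 + 25 = 81.

Step 2 — fraction explained by component i = λ_i / Σ λ:
  PC1: 56/81 = 0.6914
  PC2: 25/81 = 0.3086

Step 3 — cumulative fraction after k components = (λ_1 + ... + λ_k) / Σ λ:
  k = 1: 56/81 = 0.6914
  k = 2: (56 + 25)/81 = 81/81 = 1

Summary (fraction, with percent):

explained: PC1 0.6914 (69.14%), PC2 0.3086 (30.86%);  cumulative: 0.6914, 1


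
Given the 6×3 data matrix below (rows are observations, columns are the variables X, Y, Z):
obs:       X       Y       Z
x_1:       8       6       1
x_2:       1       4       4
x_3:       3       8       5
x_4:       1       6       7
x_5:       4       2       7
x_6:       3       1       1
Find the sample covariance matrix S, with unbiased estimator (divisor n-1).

Step 1 — column means:
  mean(X) = (8 + 1 + 3 + 1 + 4 + 3) / 6 = 20/6 = 3.3333
  mean(Y) = (6 + 4 + 8 + 6 + 2 + 1) / 6 = 27/6 = 4.5
  mean(Z) = (1 + 4 + 5 + 7 + 7 + 1) / 6 = 25/6 = 4.1667

Step 2 — sample covariance S[i,j] = (1/(n-1)) · Σ_k (x_{k,i} - mean_i) · (x_{k,j} - mean_j), with n-1 = 5.
  S[X,X] = ((4.6667)·(4.6667) + (-2.3333)·(-2.3333) + (-0.3333)·(-0.3333) + (-2.3333)·(-2.3333) + (0.6667)·(0.6667) + (-0.3333)·(-0.3333)) / 5 = 33.3333/5 = 6.6667
  S[X,Y] = ((4.6667)·(1.5) + (-2.3333)·(-0.5) + (-0.3333)·(3.5) + (-2.3333)·(1.5) + (0.6667)·(-2.5) + (-0.3333)·(-3.5)) / 5 = 3/5 = 0.6
  S[X,Z] = ((4.6667)·(-3.1667) + (-2.3333)·(-0.1667) + (-0.3333)·(0.8333) + (-2.3333)·(2.8333) + (0.6667)·(2.8333) + (-0.3333)·(-3.1667)) / 5 = -18.3333/5 = -3.6667
  S[Y,Y] = ((1.5)·(1.5) + (-0.5)·(-0.5) + (3.5)·(3.5) + (1.5)·(1.5) + (-2.5)·(-2.5) + (-3.5)·(-3.5)) / 5 = 35.5/5 = 7.1
  S[Y,Z] = ((1.5)·(-3.1667) + (-0.5)·(-0.1667) + (3.5)·(0.8333) + (1.5)·(2.8333) + (-2.5)·(2.8333) + (-3.5)·(-3.1667)) / 5 = 6.5/5 = 1.3
  S[Z,Z] = ((-3.1667)·(-3.1667) + (-0.1667)·(-0.1667) + (0.8333)·(0.8333) + (2.8333)·(2.8333) + (2.8333)·(2.8333) + (-3.1667)·(-3.1667)) / 5 = 36.8333/5 = 7.3667

S is symmetric (S[j,i] = S[i,j]). Assembling:

S = [[6.6667, 0.6, -3.6667],
 [0.6, 7.1, 1.3],
 [-3.6667, 1.3, 7.3667]]


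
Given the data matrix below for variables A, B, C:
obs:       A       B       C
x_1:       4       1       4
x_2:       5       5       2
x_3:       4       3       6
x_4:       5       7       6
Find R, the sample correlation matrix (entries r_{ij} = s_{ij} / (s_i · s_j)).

Step 1 — column means:
  mean(A) = (4 + 5 + 4 + 5) / 4 = 18/4 = 4.5
  mean(B) = (1 + 5 + 3 + 7) / 4 = 16/4 = 4
  mean(C) = (4 + 2 + 6 + 6) / 4 = 18/4 = 4.5

Step 2 — sample variances and covariances s[i,j] = (1/(n-1)) · Σ_k (x_{k,i} - mean_i) · (x_{k,j} - mean_j), with n-1 = 3:
  s[A,A] = ((-0.5)·(-0.5) + (0.5)·(0.5) + (-0.5)·(-0.5) + (0.5)·(0.5)) / 3 = 1/3 = 0.3333
  s[A,B] = ((-0.5)·(-3) + (0.5)·(1) + (-0.5)·(-1) + (0.5)·(3)) / 3 = 4/3 = 1.3333
  s[A,C] = ((-0.5)·(-0.5) + (0.5)·(-2.5) + (-0.5)·(1.5) + (0.5)·(1.5)) / 3 = -1/3 = -0.3333
  s[B,B] = ((-3)·(-3) + (1)·(1) + (-1)·(-1) + (3)·(3)) / 3 = 20/3 = 6.6667
  s[B,C] = ((-3)·(-0.5) + (1)·(-2.5) + (-1)·(1.5) + (3)·(1.5)) / 3 = 2/3 = 0.6667
  s[C,C] = ((-0.5)·(-0.5) + (-2.5)·(-2.5) + (1.5)·(1.5) + (1.5)·(1.5)) / 3 = 11/3 = 3.6667
  Sample standard deviations s_i = √(s[i,i]):
  s(A) = √(0.3333) = 0.5774
  s(B) = √(6.6667) = 2.582
  s(C) = √(3.6667) = 1.9149

Step 3 — r_{ij} = s_{ij} / (s_i · s_j):
  r[A,A] = 1 (diagonal).
  r[A,B] = 1.3333 / (0.5774 · 2.582) = 1.3333 / 1.4907 = 0.8944
  r[A,C] = -0.3333 / (0.5774 · 1.9149) = -0.3333 / 1.1055 = -0.3015
  r[B,B] = 1 (diagonal).
  r[B,C] = 0.6667 / (2.582 · 1.9149) = 0.6667 / 4.9441 = 0.1348
  r[C,C] = 1 (diagonal).

R is symmetric with unit diagonal. Assembling:

R = [[1, 0.8944, -0.3015],
 [0.8944, 1, 0.1348],
 [-0.3015, 0.1348, 1]]


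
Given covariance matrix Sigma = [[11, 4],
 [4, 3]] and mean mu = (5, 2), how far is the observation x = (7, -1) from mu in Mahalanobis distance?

Step 1 — centre the observation: (x - mu) = (2, -3).

Step 2 — invert Sigma. det(Sigma) = 11·3 - (4)² = 17.
  Sigma^{-1} = (1/det) · [[d, -b], [-b, a]] = [[0.1765, -0.2353],
 [-0.2353, 0.6471]].

Step 3 — form the quadratic (x - mu)^T · Sigma^{-1} · (x - mu):
  Sigma^{-1} · (x - mu) = (1.0588, -2.4118).
  (x - mu)^T · [Sigma^{-1} · (x - mu)] = (2)·(1.0588) + (-3)·(-2.4118) = 9.3529.

Step 4 — take square root: d = √(9.3529) ≈ 3.0583.

d(x, mu) = √(9.3529) ≈ 3.0583


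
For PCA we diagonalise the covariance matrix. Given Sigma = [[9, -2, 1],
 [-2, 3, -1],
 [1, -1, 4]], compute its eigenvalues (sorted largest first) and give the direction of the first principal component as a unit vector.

Step 1 — characteristic polynomial p(λ) = det(λI - Sigma) = λ³ - tr·λ² + c_1·λ - det, where tr = trace, c_1 = sum of the principal 2×2 minors, det = det(Sigma):
  tr = 9 + 3 + 4 = 16,
  c_1 = (9·3 - (-2)²) + (9·4 - (1)²) + (3·4 - (-1)²) = 23 + 35 + 11 = 69,
  det = 9·(3·4 - (-1)²) - (-2)·((-2)·4 - (-1)·(1)) + (1)·((-2)·(-1) - 3·(1)) = 9·(11) - (-2)·(-7) + (1)·(-1) = 84.
  So p(λ) = λ³ - 16λ² + 69λ - 84.
Step 2 — look for an integer root (rational root theorem: any rational root is an integer divisor of 84). Testing λ = 4:
  p(4) = 64 - 256 + 276 - 84 = 0  ✓
  Dividing out (λ - 4): p(λ) = (λ - 4)(λ² - 12λ + 21).
Step 3 — remaining eigenvalues from the quadratic λ² - 12λ + 21 = 0:
  Δ = 12² - 4·21 = 144 - 84 = 60,  λ = (12 ± √60)/2 = (12 ± 7.746)/2 ≈ 9.873 or 2.127.
  Sorted: λ_1 = 9.873,  λ_2 = 4,  λ_3 = 2.127  (check: sum = 16 = tr ✓).

Step 4 — unit eigenvector for λ_1 ≈ 9.873: v spans the null space of (Sigma - λ_1 I), whose rows are
  r_1 = (-0.873, -2, 1),  r_2 = (-2, -6.873, -1),  r_3 = (1, -1, -5.873).
  v is orthogonal to every row, so take v ∝ r_1 × r_2 = ((-2)·(-1) - (1)·(-6.873), (1)·(-2) - (-0.873)·(-1), (-0.873)·(-6.873) - (-2)·(-2)) ≈ (8.873, -2.873, 2).
  Let u = (8.873, -2.873, 2).
  ||u|| = √((8.873)² + (-2.873)² + (2)²) = √(90.9839) ≈ 9.5385,  v_1 = u/||u|| ≈ (0.9302, -0.3012, 0.2097) (||v_1|| = 1).

λ_1 = 9.873,  λ_2 = 4,  λ_3 = 2.127;  v_1 ≈ (0.9302, -0.3012, 0.2097)


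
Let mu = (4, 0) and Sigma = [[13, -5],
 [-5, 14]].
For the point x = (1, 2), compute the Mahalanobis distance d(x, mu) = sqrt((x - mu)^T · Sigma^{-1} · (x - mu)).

Step 1 — centre the observation: (x - mu) = (-3, 2).

Step 2 — invert Sigma. det(Sigma) = 13·14 - (-5)² = 157.
  Sigma^{-1} = (1/det) · [[d, -b], [-b, a]] = [[0.0892, 0.0318],
 [0.0318, 0.0828]].

Step 3 — form the quadratic (x - mu)^T · Sigma^{-1} · (x - mu):
  Sigma^{-1} · (x - mu) = (-0.2038, 0.0701).
  (x - mu)^T · [Sigma^{-1} · (x - mu)] = (-3)·(-0.2038) + (2)·(0.0701) = 0.7516.

Step 4 — take square root: d = √(0.7516) ≈ 0.8669.

d(x, mu) = √(0.7516) ≈ 0.8669


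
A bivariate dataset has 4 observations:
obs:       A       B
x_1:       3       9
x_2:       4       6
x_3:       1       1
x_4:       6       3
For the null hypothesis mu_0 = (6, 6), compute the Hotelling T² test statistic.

Step 1 — sample mean vector:
  mean(A) = (3 + 4 + 1 + 6) / 4 = 14/4 = 3.5
  mean(B) = (9 + 6 + 1 + 3) / 4 = 19/4 = 4.75
  x̄ = (3.5, 4.75),  deviation x̄ - mu_0 = (3.5, 4.75) - (6, 6) = (-2.5, -1.25).

Step 2 — sample covariance matrix, S[i,j] = (1/(n-1)) · Σ_k (x_{k,i} - mean_i) · (x_{k,j} - mean_j), divisor n-1 = 3:
  S[A,A] = ((-0.5)·(-0.5) + (0.5)·(0.5) + (-2.5)·(-2.5) + (2.5)·(2.5)) / 3 = 13/3 = 4.3333
  S[A,B] = ((-0.5)·(4.25) + (0.5)·(1.25) + (-2.5)·(-3.75) + (2.5)·(-1.75)) / 3 = 3.5/3 = 1.1667
  S[B,B] = ((4.25)·(4.25) + (1.25)·(1.25) + (-3.75)·(-3.75) + (-1.75)·(-1.75)) / 3 = 36.75/3 = 12.25
  S = [[4.3333, 1.1667],
 [1.1667, 12.25]].

Step 3 — invert S. det(S) = 4.3333·12.25 - (1.1667)² = 51.7222.
  S^{-1} = (1/det) · [[d, -b], [-b, a]] = [[0.2368, -0.0226],
 [-0.0226, 0.0838]].

Step 4 — quadratic form (x̄ - mu_0)^T · S^{-1} · (x̄ - mu_0):
  S^{-1} · (x̄ - mu_0) = (-0.5639, -0.0483),
  (x̄ - mu_0)^T · [...] = (-2.5)·(-0.5639) + (-1.25)·(-0.0483) = 1.4702.

Step 5 — scale by n: T² = 4 · 1.4702 = 5.8808.

T² ≈ 5.8808


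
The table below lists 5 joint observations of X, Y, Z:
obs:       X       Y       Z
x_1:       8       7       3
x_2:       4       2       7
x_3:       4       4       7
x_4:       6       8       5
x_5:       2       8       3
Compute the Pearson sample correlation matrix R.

Step 1 — column means:
  mean(X) = (8 + 4 + 4 + 6 + 2) / 5 = 24/5 = 4.8
  mean(Y) = (7 + 2 + 4 + 8 + 8) / 5 = 29/5 = 5.8
  mean(Z) = (3 + 7 + 7 + 5 + 3) / 5 = 25/5 = 5

Step 2 — sample variances and covariances s[i,j] = (1/(n-1)) · Σ_k (x_{k,i} - mean_i) · (x_{k,j} - mean_j), with n-1 = 4:
  s[X,X] = ((3.2)·(3.2) + (-0.8)·(-0.8) + (-0.8)·(-0.8) + (1.2)·(1.2) + (-2.8)·(-2.8)) / 4 = 20.8/4 = 5.2
  s[X,Y] = ((3.2)·(1.2) + (-0.8)·(-3.8) + (-0.8)·(-1.8) + (1.2)·(2.2) + (-2.8)·(2.2)) / 4 = 4.8/4 = 1.2
  s[X,Z] = ((3.2)·(-2) + (-0.8)·(2) + (-0.8)·(2) + (1.2)·(0) + (-2.8)·(-2)) / 4 = -4/4 = -1
  s[Y,Y] = ((1.2)·(1.2) + (-3.8)·(-3.8) + (-1.8)·(-1.8) + (2.2)·(2.2) + (2.2)·(2.2)) / 4 = 28.8/4 = 7.2
  s[Y,Z] = ((1.2)·(-2) + (-3.8)·(2) + (-1.8)·(2) + (2.2)·(0) + (2.2)·(-2)) / 4 = -18/4 = -4.5
  s[Z,Z] = ((-2)·(-2) + (2)·(2) + (2)·(2) + (0)·(0) + (-2)·(-2)) / 4 = 16/4 = 4
  Sample standard deviations s_i = √(s[i,i]):
  s(X) = √(5.2) = 2.2804
  s(Y) = √(7.2) = 2.6833
  s(Z) = √(4) = 2

Step 3 — r_{ij} = s_{ij} / (s_i · s_j):
  r[X,X] = 1 (diagonal).
  r[X,Y] = 1.2 / (2.2804 · 2.6833) = 1.2 / 6.1188 = 0.1961
  r[X,Z] = -1 / (2.2804 · 2) = -1 / 4.5607 = -0.2193
  r[Y,Y] = 1 (diagonal).
  r[Y,Z] = -4.5 / (2.6833 · 2) = -4.5 / 5.3666 = -0.8385
  r[Z,Z] = 1 (diagonal).

R is symmetric with unit diagonal. Assembling:

R = [[1, 0.1961, -0.2193],
 [0.1961, 1, -0.8385],
 [-0.2193, -0.8385, 1]]


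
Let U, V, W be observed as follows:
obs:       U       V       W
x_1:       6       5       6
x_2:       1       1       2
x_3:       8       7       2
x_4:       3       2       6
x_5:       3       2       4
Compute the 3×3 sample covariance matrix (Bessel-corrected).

Step 1 — column means:
  mean(U) = (6 + 1 + 8 + 3 + 3) / 5 = 21/5 = 4.2
  mean(V) = (5 + 1 + 7 + 2 + 2) / 5 = 17/5 = 3.4
  mean(W) = (6 + 2 + 2 + 6 + 4) / 5 = 20/5 = 4

Step 2 — sample covariance S[i,j] = (1/(n-1)) · Σ_k (x_{k,i} - mean_i) · (x_{k,j} - mean_j), with n-1 = 4.
  S[U,U] = ((1.8)·(1.8) + (-3.2)·(-3.2) + (3.8)·(3.8) + (-1.2)·(-1.2) + (-1.2)·(-1.2)) / 4 = 30.8/4 = 7.7
  S[U,V] = ((1.8)·(1.6) + (-3.2)·(-2.4) + (3.8)·(3.6) + (-1.2)·(-1.4) + (-1.2)·(-1.4)) / 4 = 27.6/4 = 6.9
  S[U,W] = ((1.8)·(2) + (-3.2)·(-2) + (3.8)·(-2) + (-1.2)·(2) + (-1.2)·(0)) / 4 = 0/4 = 0
  S[V,V] = ((1.6)·(1.6) + (-2.4)·(-2.4) + (3.6)·(3.6) + (-1.4)·(-1.4) + (-1.4)·(-1.4)) / 4 = 25.2/4 = 6.3
  S[V,W] = ((1.6)·(2) + (-2.4)·(-2) + (3.6)·(-2) + (-1.4)·(2) + (-1.4)·(0)) / 4 = -2/4 = -0.5
  S[W,W] = ((2)·(2) + (-2)·(-2) + (-2)·(-2) + (2)·(2) + (0)·(0)) / 4 = 16/4 = 4

S is symmetric (S[j,i] = S[i,j]). Assembling:

S = [[7.7, 6.9, 0],
 [6.9, 6.3, -0.5],
 [0, -0.5, 4]]


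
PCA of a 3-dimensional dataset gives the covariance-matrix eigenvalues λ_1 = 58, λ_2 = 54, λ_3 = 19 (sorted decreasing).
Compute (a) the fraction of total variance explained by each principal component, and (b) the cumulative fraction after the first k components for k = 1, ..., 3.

Step 1 — total variance = trace(Sigma) = Σ λ_i = 58 + 54 + 19 = 131.

Step 2 — fraction explained by component i = λ_i / Σ λ:
  PC1: 58/131 = 0.4427
  PC2: 54/131 = 0.4122
  PC3: 19/131 = 0.145

Step 3 — cumulative fraction after k components = (λ_1 + ... + λ_k) / Σ λ:
  k = 1: 58/131 = 0.4427
  k = 2: (58 + 54)/131 = 112/131 = 0.855
  k = 3: (58 + 54 + 19)/131 = 131/131 = 1

Summary (fraction, with percent):

explained: PC1 0.4427 (44.27%), PC2 0.4122 (41.22%), PC3 0.145 (14.5%);  cumulative: 0.4427, 0.855, 1


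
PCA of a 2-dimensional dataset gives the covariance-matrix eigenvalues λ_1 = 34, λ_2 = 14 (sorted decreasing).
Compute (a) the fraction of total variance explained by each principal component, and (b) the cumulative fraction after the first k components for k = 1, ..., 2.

Step 1 — total variance = trace(Sigma) = Σ λ_i = 34 + 14 = 48.

Step 2 — fraction explained by component i = λ_i / Σ λ:
  PC1: 34/48 = 0.7083
  PC2: 14/48 = 0.2917

Step 3 — cumulative fraction after k components = (λ_1 + ... + λ_k) / Σ λ:
  k = 1: 34/48 = 0.7083
  k = 2: (34 + 14)/48 = 48/48 = 1

Summary (fraction, with percent):

explained: PC1 0.7083 (70.83%), PC2 0.2917 (29.17%);  cumulative: 0.7083, 1


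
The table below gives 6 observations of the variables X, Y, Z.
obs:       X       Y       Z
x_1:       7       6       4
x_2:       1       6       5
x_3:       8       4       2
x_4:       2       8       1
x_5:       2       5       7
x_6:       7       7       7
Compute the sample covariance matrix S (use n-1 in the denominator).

Step 1 — column means:
  mean(X) = (7 + 1 + 8 + 2 + 2 + 7) / 6 = 27/6 = 4.5
  mean(Y) = (6 + 6 + 4 + 8 + 5 + 7) / 6 = 36/6 = 6
  mean(Z) = (4 + 5 + 2 + 1 + 7 + 7) / 6 = 26/6 = 4.3333

Step 2 — sample covariance S[i,j] = (1/(n-1)) · Σ_k (x_{k,i} - mean_i) · (x_{k,j} - mean_j), with n-1 = 5.
  S[X,X] = ((2.5)·(2.5) + (-3.5)·(-3.5) + (3.5)·(3.5) + (-2.5)·(-2.5) + (-2.5)·(-2.5) + (2.5)·(2.5)) / 5 = 49.5/5 = 9.9
  S[X,Y] = ((2.5)·(0) + (-3.5)·(0) + (3.5)·(-2) + (-2.5)·(2) + (-2.5)·(-1) + (2.5)·(1)) / 5 = -7/5 = -1.4
  S[X,Z] = ((2.5)·(-0.3333) + (-3.5)·(0.6667) + (3.5)·(-2.3333) + (-2.5)·(-3.3333) + (-2.5)·(2.6667) + (2.5)·(2.6667)) / 5 = -3/5 = -0.6
  S[Y,Y] = ((0)·(0) + (0)·(0) + (-2)·(-2) + (2)·(2) + (-1)·(-1) + (1)·(1)) / 5 = 10/5 = 2
  S[Y,Z] = ((0)·(-0.3333) + (0)·(0.6667) + (-2)·(-2.3333) + (2)·(-3.3333) + (-1)·(2.6667) + (1)·(2.6667)) / 5 = -2/5 = -0.4
  S[Z,Z] = ((-0.3333)·(-0.3333) + (0.6667)·(0.6667) + (-2.3333)·(-2.3333) + (-3.3333)·(-3.3333) + (2.6667)·(2.6667) + (2.6667)·(2.6667)) / 5 = 31.3333/5 = 6.2667

S is symmetric (S[j,i] = S[i,j]). Assembling:

S = [[9.9, -1.4, -0.6],
 [-1.4, 2, -0.4],
 [-0.6, -0.4, 6.2667]]


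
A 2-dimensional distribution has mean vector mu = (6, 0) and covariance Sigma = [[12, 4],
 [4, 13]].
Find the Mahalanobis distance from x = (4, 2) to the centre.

Step 1 — centre the observation: (x - mu) = (-2, 2).

Step 2 — invert Sigma. det(Sigma) = 12·13 - (4)² = 140.
  Sigma^{-1} = (1/det) · [[d, -b], [-b, a]] = [[0.0929, -0.0286],
 [-0.0286, 0.0857]].

Step 3 — form the quadratic (x - mu)^T · Sigma^{-1} · (x - mu):
  Sigma^{-1} · (x - mu) = (-0.2429, 0.2286).
  (x - mu)^T · [Sigma^{-1} · (x - mu)] = (-2)·(-0.2429) + (2)·(0.2286) = 0.9429.

Step 4 — take square root: d = √(0.9429) ≈ 0.971.

d(x, mu) = √(0.9429) ≈ 0.971


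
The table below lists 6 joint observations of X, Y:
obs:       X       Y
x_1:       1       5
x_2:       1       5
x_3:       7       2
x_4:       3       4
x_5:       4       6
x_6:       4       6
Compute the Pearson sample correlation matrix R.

Step 1 — column means:
  mean(X) = (1 + 1 + 7 + 3 + 4 + 4) / 6 = 20/6 = 3.3333
  mean(Y) = (5 + 5 + 2 + 4 + 6 + 6) / 6 = 28/6 = 4.6667

Step 2 — sample variances and covariances s[i,j] = (1/(n-1)) · Σ_k (x_{k,i} - mean_i) · (x_{k,j} - mean_j), with n-1 = 5:
  s[X,X] = ((-2.3333)·(-2.3333) + (-2.3333)·(-2.3333) + (3.6667)·(3.6667) + (-0.3333)·(-0.3333) + (0.6667)·(0.6667) + (0.6667)·(0.6667)) / 5 = 25.3333/5 = 5.0667
  s[X,Y] = ((-2.3333)·(0.3333) + (-2.3333)·(0.3333) + (3.6667)·(-2.6667) + (-0.3333)·(-0.6667) + (0.6667)·(1.3333) + (0.6667)·(1.3333)) / 5 = -9.3333/5 = -1.8667
  s[Y,Y] = ((0.3333)·(0.3333) + (0.3333)·(0.3333) + (-2.6667)·(-2.6667) + (-0.6667)·(-0.6667) + (1.3333)·(1.3333) + (1.3333)·(1.3333)) / 5 = 11.3333/5 = 2.2667
  Sample standard deviations s_i = √(s[i,i]):
  s(X) = √(5.0667) = 2.2509
  s(Y) = √(2.2667) = 1.5055

Step 3 — r_{ij} = s_{ij} / (s_i · s_j):
  r[X,X] = 1 (diagonal).
  r[X,Y] = -1.8667 / (2.2509 · 1.5055) = -1.8667 / 3.3889 = -0.5508
  r[Y,Y] = 1 (diagonal).

R is symmetric with unit diagonal. Assembling:

R = [[1, -0.5508],
 [-0.5508, 1]]


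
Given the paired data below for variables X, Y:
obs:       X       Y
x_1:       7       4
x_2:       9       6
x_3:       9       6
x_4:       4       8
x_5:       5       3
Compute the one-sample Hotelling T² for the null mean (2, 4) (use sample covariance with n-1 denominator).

Step 1 — sample mean vector:
  mean(X) = (7 + 9 + 9 + 4 + 5) / 5 = 34/5 = 6.8
  mean(Y) = (4 + 6 + 6 + 8 + 3) / 5 = 27/5 = 5.4
  x̄ = (6.8, 5.4),  deviation x̄ - mu_0 = (6.8, 5.4) - (2, 4) = (4.8, 1.4).

Step 2 — sample covariance matrix, S[i,j] = (1/(n-1)) · Σ_k (x_{k,i} - mean_i) · (x_{k,j} - mean_j), divisor n-1 = 4:
  S[X,X] = ((0.2)·(0.2) + (2.2)·(2.2) + (2.2)·(2.2) + (-2.8)·(-2.8) + (-1.8)·(-1.8)) / 4 = 20.8/4 = 5.2
  S[X,Y] = ((0.2)·(-1.4) + (2.2)·(0.6) + (2.2)·(0.6) + (-2.8)·(2.6) + (-1.8)·(-2.4)) / 4 = -0.6/4 = -0.15
  S[Y,Y] = ((-1.4)·(-1.4) + (0.6)·(0.6) + (0.6)·(0.6) + (2.6)·(2.6) + (-2.4)·(-2.4)) / 4 = 15.2/4 = 3.8
  S = [[5.2, -0.15],
 [-0.15, 3.8]].

Step 3 — invert S. det(S) = 5.2·3.8 - (-0.15)² = 19.7375.
  S^{-1} = (1/det) · [[d, -b], [-b, a]] = [[0.1925, 0.0076],
 [0.0076, 0.2635]].

Step 4 — quadratic form (x̄ - mu_0)^T · S^{-1} · (x̄ - mu_0):
  S^{-1} · (x̄ - mu_0) = (0.9348, 0.4053),
  (x̄ - mu_0)^T · [...] = (4.8)·(0.9348) + (1.4)·(0.4053) = 5.0543.

Step 5 — scale by n: T² = 5 · 5.0543 = 25.2717.

T² ≈ 25.2717


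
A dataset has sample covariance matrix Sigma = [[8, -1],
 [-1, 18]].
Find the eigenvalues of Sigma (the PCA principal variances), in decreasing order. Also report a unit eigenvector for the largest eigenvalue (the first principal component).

Step 1 — characteristic polynomial of 2×2 Sigma:
  det(Sigma - λI) = λ² - trace · λ + det = 0.
  trace = 8 + 18 = 26, det = 8·18 - (-1)² = 143.
Step 2 — discriminant:
  Δ = trace² - 4·det = 676 - 572 = 104.
Step 3 — eigenvalues:
  λ = (trace ± √Δ)/2 = (26 ± 10.198)/2,
  λ_1 = 18.099,  λ_2 = 7.901.

Step 4 — unit eigenvector for λ_1: solve (Sigma - λ_1 I)v = 0. First row:
  (8 - 18.099)·v_x + (-1)·v_y = 0, i.e. (-10.099)·v_x + (-1)·v_y = 0,
  so v ∝ (b, λ_1 - a) = (-1, 10.099); multiply by -1 so the first entry is positive: u = (1, -10.099).
  ||u|| = √((1)² + (-10.099)²) = √(102.9902) ≈ 10.1484,
  v_1 = u/||u|| ≈ (0.0985, -0.9951) (||v_1|| = 1).

λ_1 = 18.099,  λ_2 = 7.901;  v_1 ≈ (0.0985, -0.9951)


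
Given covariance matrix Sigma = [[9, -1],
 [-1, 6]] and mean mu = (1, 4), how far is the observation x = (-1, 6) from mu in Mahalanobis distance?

Step 1 — centre the observation: (x - mu) = (-2, 2).

Step 2 — invert Sigma. det(Sigma) = 9·6 - (-1)² = 53.
  Sigma^{-1} = (1/det) · [[d, -b], [-b, a]] = [[0.1132, 0.0189],
 [0.0189, 0.1698]].

Step 3 — form the quadratic (x - mu)^T · Sigma^{-1} · (x - mu):
  Sigma^{-1} · (x - mu) = (-0.1887, 0.3019).
  (x - mu)^T · [Sigma^{-1} · (x - mu)] = (-2)·(-0.1887) + (2)·(0.3019) = 0.9811.

Step 4 — take square root: d = √(0.9811) ≈ 0.9905.

d(x, mu) = √(0.9811) ≈ 0.9905


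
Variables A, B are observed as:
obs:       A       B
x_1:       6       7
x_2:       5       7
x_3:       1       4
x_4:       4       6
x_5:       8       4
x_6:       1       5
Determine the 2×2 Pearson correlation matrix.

Step 1 — column means:
  mean(A) = (6 + 5 + 1 + 4 + 8 + 1) / 6 = 25/6 = 4.1667
  mean(B) = (7 + 7 + 4 + 6 + 4 + 5) / 6 = 33/6 = 5.5

Step 2 — sample variances and covariances s[i,j] = (1/(n-1)) · Σ_k (x_{k,i} - mean_i) · (x_{k,j} - mean_j), with n-1 = 5:
  s[A,A] = ((1.8333)·(1.8333) + (0.8333)·(0.8333) + (-3.1667)·(-3.1667) + (-0.1667)·(-0.1667) + (3.8333)·(3.8333) + (-3.1667)·(-3.1667)) / 5 = 38.8333/5 = 7.7667
  s[A,B] = ((1.8333)·(1.5) + (0.8333)·(1.5) + (-3.1667)·(-1.5) + (-0.1667)·(0.5) + (3.8333)·(-1.5) + (-3.1667)·(-0.5)) / 5 = 4.5/5 = 0.9
  s[B,B] = ((1.5)·(1.5) + (1.5)·(1.5) + (-1.5)·(-1.5) + (0.5)·(0.5) + (-1.5)·(-1.5) + (-0.5)·(-0.5)) / 5 = 9.5/5 = 1.9
  Sample standard deviations s_i = √(s[i,i]):
  s(A) = √(7.7667) = 2.7869
  s(B) = √(1.9) = 1.3784

Step 3 — r_{ij} = s_{ij} / (s_i · s_j):
  r[A,A] = 1 (diagonal).
  r[A,B] = 0.9 / (2.7869 · 1.3784) = 0.9 / 3.8414 = 0.2343
  r[B,B] = 1 (diagonal).

R is symmetric with unit diagonal. Assembling:

R = [[1, 0.2343],
 [0.2343, 1]]


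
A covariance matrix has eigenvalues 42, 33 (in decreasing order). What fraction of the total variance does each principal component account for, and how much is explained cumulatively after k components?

Step 1 — total variance = trace(Sigma) = Σ λ_i = 42 + 33 = 75.

Step 2 — fraction explained by component i = λ_i / Σ λ:
  PC1: 42/75 = 0.56
  PC2: 33/75 = 0.44

Step 3 — cumulative fraction after k components = (λ_1 + ... + λ_k) / Σ λ:
  k = 1: 42/75 = 0.56
  k = 2: (42 + 33)/75 = 75/75 = 1

Summary (fraction, with percent):

explained: PC1 0.56 (56%), PC2 0.44 (44%);  cumulative: 0.56, 1


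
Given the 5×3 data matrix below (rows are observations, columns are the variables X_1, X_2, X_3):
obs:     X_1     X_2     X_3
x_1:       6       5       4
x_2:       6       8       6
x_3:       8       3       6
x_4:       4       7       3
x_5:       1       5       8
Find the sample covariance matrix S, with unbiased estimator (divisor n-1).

Step 1 — column means:
  mean(X_1) = (6 + 6 + 8 + 4 + 1) / 5 = 25/5 = 5
  mean(X_2) = (5 + 8 + 3 + 7 + 5) / 5 = 28/5 = 5.6
  mean(X_3) = (4 + 6 + 6 + 3 + 8) / 5 = 27/5 = 5.4

Step 2 — sample covariance S[i,j] = (1/(n-1)) · Σ_k (x_{k,i} - mean_i) · (x_{k,j} - mean_j), with n-1 = 4.
  S[X_1,X_1] = ((1)·(1) + (1)·(1) + (3)·(3) + (-1)·(-1) + (-4)·(-4)) / 4 = 28/4 = 7
  S[X_1,X_2] = ((1)·(-0.6) + (1)·(2.4) + (3)·(-2.6) + (-1)·(1.4) + (-4)·(-0.6)) / 4 = -5/4 = -1.25
  S[X_1,X_3] = ((1)·(-1.4) + (1)·(0.6) + (3)·(0.6) + (-1)·(-2.4) + (-4)·(2.6)) / 4 = -7/4 = -1.75
  S[X_2,X_2] = ((-0.6)·(-0.6) + (2.4)·(2.4) + (-2.6)·(-2.6) + (1.4)·(1.4) + (-0.6)·(-0.6)) / 4 = 15.2/4 = 3.8
  S[X_2,X_3] = ((-0.6)·(-1.4) + (2.4)·(0.6) + (-2.6)·(0.6) + (1.4)·(-2.4) + (-0.6)·(2.6)) / 4 = -4.2/4 = -1.05
  S[X_3,X_3] = ((-1.4)·(-1.4) + (0.6)·(0.6) + (0.6)·(0.6) + (-2.4)·(-2.4) + (2.6)·(2.6)) / 4 = 15.2/4 = 3.8

S is symmetric (S[j,i] = S[i,j]). Assembling:

S = [[7, -1.25, -1.75],
 [-1.25, 3.8, -1.05],
 [-1.75, -1.05, 3.8]]


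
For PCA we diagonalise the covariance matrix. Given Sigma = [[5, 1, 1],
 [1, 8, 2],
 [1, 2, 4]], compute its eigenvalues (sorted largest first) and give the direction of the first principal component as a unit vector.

Step 1 — characteristic polynomial p(λ) = det(λI - Sigma) = λ³ - tr·λ² + c_1·λ - det, where tr = trace, c_1 = sum of the principal 2×2 minors, det = det(Sigma):
  tr = 5 + 8 + 4 = 17,
  c_1 = (5·8 - (1)²) + (5·4 - (1)²) + (8·4 - (2)²) = 39 + 19 + 28 = 86,
  det = 5·(8·4 - (2)²) - (1)·((1)·4 - (2)·(1)) + (1)·((1)·(2) - 8·(1)) = 5·(28) - (1)·(2) + (1)·(-6) = 132.
  So p(λ) = λ³ - 17λ² + 86λ - 132.
Step 2 — look for an integer root (rational root theorem: any rational root is an integer divisor of 132). Testing λ = 3:
  p(3) = 27 - 153 + 258 - 132 = 0  ✓
  Dividing out (λ - 3): p(λ) = (λ - 3)(λ² - 14λ + 44).
Step 3 — remaining eigenvalues from the quadratic λ² - 14λ + 44 = 0:
  Δ = 14² - 4·44 = 196 - 176 = 20,  λ = (14 ± √20)/2 = (14 ± 4.4721)/2 ≈ 9.2361 or 4.7639.
  Sorted: λ_1 = 9.2361,  λ_2 = 4.7639,  λ_3 = 3  (check: sum = 17 = tr ✓).

Step 4 — unit eigenvector for λ_1 ≈ 9.2361: v spans the null space of (Sigma - λ_1 I), whose rows are
  r_1 = (-4.2361, 1, 1),  r_2 = (1, -1.2361, 2),  r_3 = (1, 2, -5.2361).
  v is orthogonal to every row, so take v ∝ r_1 × r_2 = ((1)·(2) - (1)·(-1.2361), (1)·(1) - (-4.2361)·(2), (-4.2361)·(-1.2361) - (1)·(1)) ≈ (3.2361, 9.4721, 4.2361).
  Let u = (3.2361, 9.4721, 4.2361).
  ||u|| = √((3.2361)² + (9.4721)² + (4.2361)²) = √(118.1378) ≈ 10.8691,  v_1 = u/||u|| ≈ (0.2977, 0.8715, 0.3897) (||v_1|| = 1).

λ_1 = 9.2361,  λ_2 = 4.7639,  λ_3 = 3;  v_1 ≈ (0.2977, 0.8715, 0.3897)


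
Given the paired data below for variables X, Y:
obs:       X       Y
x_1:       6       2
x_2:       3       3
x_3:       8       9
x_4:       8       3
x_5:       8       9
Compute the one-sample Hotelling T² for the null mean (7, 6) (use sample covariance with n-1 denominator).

Step 1 — sample mean vector:
  mean(X) = (6 + 3 + 8 + 8 + 8) / 5 = 33/5 = 6.6
  mean(Y) = (2 + 3 + 9 + 3 + 9) / 5 = 26/5 = 5.2
  x̄ = (6.6, 5.2),  deviation x̄ - mu_0 = (6.6, 5.2) - (7, 6) = (-0.4, -0.8).

Step 2 — sample covariance matrix, S[i,j] = (1/(n-1)) · Σ_k (x_{k,i} - mean_i) · (x_{k,j} - mean_j), divisor n-1 = 4:
  S[X,X] = ((-0.6)·(-0.6) + (-3.6)·(-3.6) + (1.4)·(1.4) + (1.4)·(1.4) + (1.4)·(1.4)) / 4 = 19.2/4 = 4.8
  S[X,Y] = ((-0.6)·(-3.2) + (-3.6)·(-2.2) + (1.4)·(3.8) + (1.4)·(-2.2) + (1.4)·(3.8)) / 4 = 17.4/4 = 4.35
  S[Y,Y] = ((-3.2)·(-3.2) + (-2.2)·(-2.2) + (3.8)·(3.8) + (-2.2)·(-2.2) + (3.8)·(3.8)) / 4 = 48.8/4 = 12.2
  S = [[4.8, 4.35],
 [4.35, 12.2]].

Step 3 — invert S. det(S) = 4.8·12.2 - (4.35)² = 39.6375.
  S^{-1} = (1/det) · [[d, -b], [-b, a]] = [[0.3078, -0.1097],
 [-0.1097, 0.1211]].

Step 4 — quadratic form (x̄ - mu_0)^T · S^{-1} · (x̄ - mu_0):
  S^{-1} · (x̄ - mu_0) = (-0.0353, -0.053),
  (x̄ - mu_0)^T · [...] = (-0.4)·(-0.0353) + (-0.8)·(-0.053) = 0.0565.

Step 5 — scale by n: T² = 5 · 0.0565 = 0.2826.

T² ≈ 0.2826


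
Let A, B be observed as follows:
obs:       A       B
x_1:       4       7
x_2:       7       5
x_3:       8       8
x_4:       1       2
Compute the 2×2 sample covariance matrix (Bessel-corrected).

Step 1 — column means:
  mean(A) = (4 + 7 + 8 + 1) / 4 = 20/4 = 5
  mean(B) = (7 + 5 + 8 + 2) / 4 = 22/4 = 5.5

Step 2 — sample covariance S[i,j] = (1/(n-1)) · Σ_k (x_{k,i} - mean_i) · (x_{k,j} - mean_j), with n-1 = 3.
  S[A,A] = ((-1)·(-1) + (2)·(2) + (3)·(3) + (-4)·(-4)) / 3 = 30/3 = 10
  S[A,B] = ((-1)·(1.5) + (2)·(-0.5) + (3)·(2.5) + (-4)·(-3.5)) / 3 = 19/3 = 6.3333
  S[B,B] = ((1.5)·(1.5) + (-0.5)·(-0.5) + (2.5)·(2.5) + (-3.5)·(-3.5)) / 3 = 21/3 = 7

S is symmetric (S[j,i] = S[i,j]). Assembling:

S = [[10, 6.3333],
 [6.3333, 7]]


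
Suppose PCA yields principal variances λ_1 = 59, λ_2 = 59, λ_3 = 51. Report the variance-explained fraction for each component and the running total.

Step 1 — total variance = trace(Sigma) = Σ λ_i = 59 + 59 + 51 = 169.

Step 2 — fraction explained by component i = λ_i / Σ λ:
  PC1: 59/169 = 0.3491
  PC2: 59/169 = 0.3491
  PC3: 51/169 = 0.3018

Step 3 — cumulative fraction after k components = (λ_1 + ... + λ_k) / Σ λ:
  k = 1: 59/169 = 0.3491
  k = 2: (59 + 59)/169 = 118/169 = 0.6982
  k = 3: (59 + 59 + 51)/169 = 169/169 = 1

Summary (fraction, with percent):

explained: PC1 0.3491 (34.91%), PC2 0.3491 (34.91%), PC3 0.3018 (30.18%);  cumulative: 0.3491, 0.6982, 1


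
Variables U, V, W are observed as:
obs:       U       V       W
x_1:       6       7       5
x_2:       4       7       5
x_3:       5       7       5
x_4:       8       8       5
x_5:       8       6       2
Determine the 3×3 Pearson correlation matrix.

Step 1 — column means:
  mean(U) = (6 + 4 + 5 + 8 + 8) / 5 = 31/5 = 6.2
  mean(V) = (7 + 7 + 7 + 8 + 6) / 5 = 35/5 = 7
  mean(W) = (5 + 5 + 5 + 5 + 2) / 5 = 22/5 = 4.4

Step 2 — sample variances and covariances s[i,j] = (1/(n-1)) · Σ_k (x_{k,i} - mean_i) · (x_{k,j} - mean_j), with n-1 = 4:
  s[U,U] = ((-0.2)·(-0.2) + (-2.2)·(-2.2) + (-1.2)·(-1.2) + (1.8)·(1.8) + (1.8)·(1.8)) / 4 = 12.8/4 = 3.2
  s[U,V] = ((-0.2)·(0) + (-2.2)·(0) + (-1.2)·(0) + (1.8)·(1) + (1.8)·(-1)) / 4 = 0/4 = 0
  s[U,W] = ((-0.2)·(0.6) + (-2.2)·(0.6) + (-1.2)·(0.6) + (1.8)·(0.6) + (1.8)·(-2.4)) / 4 = -5.4/4 = -1.35
  s[V,V] = ((0)·(0) + (0)·(0) + (0)·(0) + (1)·(1) + (-1)·(-1)) / 4 = 2/4 = 0.5
  s[V,W] = ((0)·(0.6) + (0)·(0.6) + (0)·(0.6) + (1)·(0.6) + (-1)·(-2.4)) / 4 = 3/4 = 0.75
  s[W,W] = ((0.6)·(0.6) + (0.6)·(0.6) + (0.6)·(0.6) + (0.6)·(0.6) + (-2.4)·(-2.4)) / 4 = 7.2/4 = 1.8
  Sample standard deviations s_i = √(s[i,i]):
  s(U) = √(3.2) = 1.7889
  s(V) = √(0.5) = 0.7071
  s(W) = √(1.8) = 1.3416

Step 3 — r_{ij} = s_{ij} / (s_i · s_j):
  r[U,U] = 1 (diagonal).
  r[U,V] = 0 / (1.7889 · 0.7071) = 0 / 1.2649 = 0
  r[U,W] = -1.35 / (1.7889 · 1.3416) = -1.35 / 2.4 = -0.5625
  r[V,V] = 1 (diagonal).
  r[V,W] = 0.75 / (0.7071 · 1.3416) = 0.75 / 0.9487 = 0.7906
  r[W,W] = 1 (diagonal).

R is symmetric with unit diagonal. Assembling:

R = [[1, 0, -0.5625],
 [0, 1, 0.7906],
 [-0.5625, 0.7906, 1]]


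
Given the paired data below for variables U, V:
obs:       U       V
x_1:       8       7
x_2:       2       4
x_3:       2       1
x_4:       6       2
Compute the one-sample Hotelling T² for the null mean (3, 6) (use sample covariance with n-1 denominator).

Step 1 — sample mean vector:
  mean(U) = (8 + 2 + 2 + 6) / 4 = 18/4 = 4.5
  mean(V) = (7 + 4 + 1 + 2) / 4 = 14/4 = 3.5
  x̄ = (4.5, 3.5),  deviation x̄ - mu_0 = (4.5, 3.5) - (3, 6) = (1.5, -2.5).

Step 2 — sample covariance matrix, S[i,j] = (1/(n-1)) · Σ_k (x_{k,i} - mean_i) · (x_{k,j} - mean_j), divisor n-1 = 3:
  S[U,U] = ((3.5)·(3.5) + (-2.5)·(-2.5) + (-2.5)·(-2.5) + (1.5)·(1.5)) / 3 = 27/3 = 9
  S[U,V] = ((3.5)·(3.5) + (-2.5)·(0.5) + (-2.5)·(-2.5) + (1.5)·(-1.5)) / 3 = 15/3 = 5
  S[V,V] = ((3.5)·(3.5) + (0.5)·(0.5) + (-2.5)·(-2.5) + (-1.5)·(-1.5)) / 3 = 21/3 = 7
  S = [[9, 5],
 [5, 7]].

Step 3 — invert S. det(S) = 9·7 - (5)² = 38.
  S^{-1} = (1/det) · [[d, -b], [-b, a]] = [[0.1842, -0.1316],
 [-0.1316, 0.2368]].

Step 4 — quadratic form (x̄ - mu_0)^T · S^{-1} · (x̄ - mu_0):
  S^{-1} · (x̄ - mu_0) = (0.6053, -0.7895),
  (x̄ - mu_0)^T · [...] = (1.5)·(0.6053) + (-2.5)·(-0.7895) = 2.8816.

Step 5 — scale by n: T² = 4 · 2.8816 = 11.5263.

T² ≈ 11.5263


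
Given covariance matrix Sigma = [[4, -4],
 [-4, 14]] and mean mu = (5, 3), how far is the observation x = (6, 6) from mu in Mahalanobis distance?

Step 1 — centre the observation: (x - mu) = (1, 3).

Step 2 — invert Sigma. det(Sigma) = 4·14 - (-4)² = 40.
  Sigma^{-1} = (1/det) · [[d, -b], [-b, a]] = [[0.35, 0.1],
 [0.1, 0.1]].

Step 3 — form the quadratic (x - mu)^T · Sigma^{-1} · (x - mu):
  Sigma^{-1} · (x - mu) = (0.65, 0.4).
  (x - mu)^T · [Sigma^{-1} · (x - mu)] = (1)·(0.65) + (3)·(0.4) = 1.85.

Step 4 — take square root: d = √(1.85) ≈ 1.3601.

d(x, mu) = √(1.85) ≈ 1.3601
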